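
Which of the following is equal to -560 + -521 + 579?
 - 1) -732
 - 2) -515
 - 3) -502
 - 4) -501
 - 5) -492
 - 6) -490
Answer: 3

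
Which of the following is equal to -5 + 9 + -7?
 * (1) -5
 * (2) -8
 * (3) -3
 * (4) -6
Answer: 3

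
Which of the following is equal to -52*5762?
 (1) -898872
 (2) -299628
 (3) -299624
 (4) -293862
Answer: 3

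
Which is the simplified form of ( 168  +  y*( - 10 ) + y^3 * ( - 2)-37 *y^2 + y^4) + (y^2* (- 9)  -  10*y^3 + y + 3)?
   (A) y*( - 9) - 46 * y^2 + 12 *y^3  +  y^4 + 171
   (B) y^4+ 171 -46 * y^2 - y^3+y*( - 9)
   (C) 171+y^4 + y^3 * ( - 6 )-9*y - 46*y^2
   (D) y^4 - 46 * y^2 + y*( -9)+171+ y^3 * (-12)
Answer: D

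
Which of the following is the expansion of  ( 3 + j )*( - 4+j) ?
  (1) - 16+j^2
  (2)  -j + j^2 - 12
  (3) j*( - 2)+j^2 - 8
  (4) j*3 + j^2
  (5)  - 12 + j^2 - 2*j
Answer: 2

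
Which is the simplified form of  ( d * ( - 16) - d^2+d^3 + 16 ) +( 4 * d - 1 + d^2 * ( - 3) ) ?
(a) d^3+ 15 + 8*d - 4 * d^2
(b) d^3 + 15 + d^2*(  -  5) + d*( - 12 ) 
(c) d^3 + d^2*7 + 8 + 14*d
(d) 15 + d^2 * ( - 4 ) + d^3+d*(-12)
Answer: d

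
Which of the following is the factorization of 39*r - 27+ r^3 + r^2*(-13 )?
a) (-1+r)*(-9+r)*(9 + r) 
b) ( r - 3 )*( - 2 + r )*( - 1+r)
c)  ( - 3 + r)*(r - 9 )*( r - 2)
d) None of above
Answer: d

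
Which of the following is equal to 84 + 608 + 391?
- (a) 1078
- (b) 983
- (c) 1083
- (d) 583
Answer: c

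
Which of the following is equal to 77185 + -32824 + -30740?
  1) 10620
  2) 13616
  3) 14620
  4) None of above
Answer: 4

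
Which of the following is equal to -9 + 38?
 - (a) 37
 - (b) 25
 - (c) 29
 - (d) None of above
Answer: c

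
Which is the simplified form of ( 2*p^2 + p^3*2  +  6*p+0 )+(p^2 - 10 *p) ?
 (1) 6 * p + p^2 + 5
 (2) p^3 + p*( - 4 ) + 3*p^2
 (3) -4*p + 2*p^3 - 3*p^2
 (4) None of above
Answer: 4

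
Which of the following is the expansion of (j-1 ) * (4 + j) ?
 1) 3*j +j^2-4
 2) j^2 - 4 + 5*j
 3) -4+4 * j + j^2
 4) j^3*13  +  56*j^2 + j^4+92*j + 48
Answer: 1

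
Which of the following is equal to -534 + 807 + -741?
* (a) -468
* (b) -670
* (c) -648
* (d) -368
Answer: a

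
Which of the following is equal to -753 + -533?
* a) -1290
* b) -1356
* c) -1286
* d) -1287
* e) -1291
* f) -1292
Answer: c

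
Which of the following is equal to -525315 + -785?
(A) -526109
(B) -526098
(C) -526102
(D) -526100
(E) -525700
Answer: D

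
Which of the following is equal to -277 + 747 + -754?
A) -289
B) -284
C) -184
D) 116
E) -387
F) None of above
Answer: B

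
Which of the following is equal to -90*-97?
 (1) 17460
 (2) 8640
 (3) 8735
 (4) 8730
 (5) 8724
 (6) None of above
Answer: 4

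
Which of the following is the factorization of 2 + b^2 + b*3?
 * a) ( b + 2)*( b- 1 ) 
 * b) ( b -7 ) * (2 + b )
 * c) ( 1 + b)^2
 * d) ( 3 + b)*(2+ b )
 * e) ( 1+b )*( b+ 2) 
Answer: e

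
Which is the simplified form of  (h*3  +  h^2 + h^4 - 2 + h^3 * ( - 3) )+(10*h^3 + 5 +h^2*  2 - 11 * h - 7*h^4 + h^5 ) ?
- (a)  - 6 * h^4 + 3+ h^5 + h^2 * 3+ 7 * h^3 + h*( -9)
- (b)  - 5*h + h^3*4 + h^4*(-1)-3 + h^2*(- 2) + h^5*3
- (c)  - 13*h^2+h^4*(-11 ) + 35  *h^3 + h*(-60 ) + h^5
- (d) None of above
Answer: d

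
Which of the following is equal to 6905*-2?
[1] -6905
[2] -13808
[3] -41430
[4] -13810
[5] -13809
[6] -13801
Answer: 4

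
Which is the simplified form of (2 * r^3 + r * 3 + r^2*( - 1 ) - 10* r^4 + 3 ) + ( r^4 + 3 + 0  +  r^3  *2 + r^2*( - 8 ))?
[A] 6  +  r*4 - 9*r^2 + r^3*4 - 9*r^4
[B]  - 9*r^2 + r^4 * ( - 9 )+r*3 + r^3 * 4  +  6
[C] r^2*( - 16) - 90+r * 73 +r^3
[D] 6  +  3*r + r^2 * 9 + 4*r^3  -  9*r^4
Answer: B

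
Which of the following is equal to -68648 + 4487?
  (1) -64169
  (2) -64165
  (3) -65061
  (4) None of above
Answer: 4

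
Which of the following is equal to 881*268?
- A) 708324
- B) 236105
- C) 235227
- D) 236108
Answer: D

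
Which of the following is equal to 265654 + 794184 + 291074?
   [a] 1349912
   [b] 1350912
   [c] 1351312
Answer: b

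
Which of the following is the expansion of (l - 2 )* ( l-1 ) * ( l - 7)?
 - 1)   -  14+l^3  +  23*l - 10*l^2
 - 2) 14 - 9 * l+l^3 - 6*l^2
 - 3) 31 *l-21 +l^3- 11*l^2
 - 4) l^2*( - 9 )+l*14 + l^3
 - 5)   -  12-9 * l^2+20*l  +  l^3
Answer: 1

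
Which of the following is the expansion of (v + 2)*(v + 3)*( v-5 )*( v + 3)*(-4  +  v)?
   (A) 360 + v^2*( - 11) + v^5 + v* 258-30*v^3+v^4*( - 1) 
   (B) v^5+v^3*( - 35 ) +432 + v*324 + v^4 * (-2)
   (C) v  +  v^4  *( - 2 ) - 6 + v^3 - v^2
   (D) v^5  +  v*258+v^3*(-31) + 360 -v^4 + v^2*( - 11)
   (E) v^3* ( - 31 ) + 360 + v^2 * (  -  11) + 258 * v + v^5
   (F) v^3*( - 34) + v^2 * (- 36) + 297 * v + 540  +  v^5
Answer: D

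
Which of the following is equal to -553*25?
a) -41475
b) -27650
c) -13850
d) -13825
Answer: d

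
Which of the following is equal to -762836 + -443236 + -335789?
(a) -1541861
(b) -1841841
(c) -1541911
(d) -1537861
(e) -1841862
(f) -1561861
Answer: a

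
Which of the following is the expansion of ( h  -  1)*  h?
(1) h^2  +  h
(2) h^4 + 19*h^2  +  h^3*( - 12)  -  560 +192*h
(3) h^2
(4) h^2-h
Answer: 4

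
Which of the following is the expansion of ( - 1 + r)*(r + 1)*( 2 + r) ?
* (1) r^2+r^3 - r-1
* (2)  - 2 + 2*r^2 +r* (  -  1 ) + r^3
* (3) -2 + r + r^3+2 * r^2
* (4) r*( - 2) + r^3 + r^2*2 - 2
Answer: 2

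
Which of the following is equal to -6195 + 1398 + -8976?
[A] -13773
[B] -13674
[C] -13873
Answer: A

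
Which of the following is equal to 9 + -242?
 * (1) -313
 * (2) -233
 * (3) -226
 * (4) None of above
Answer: 2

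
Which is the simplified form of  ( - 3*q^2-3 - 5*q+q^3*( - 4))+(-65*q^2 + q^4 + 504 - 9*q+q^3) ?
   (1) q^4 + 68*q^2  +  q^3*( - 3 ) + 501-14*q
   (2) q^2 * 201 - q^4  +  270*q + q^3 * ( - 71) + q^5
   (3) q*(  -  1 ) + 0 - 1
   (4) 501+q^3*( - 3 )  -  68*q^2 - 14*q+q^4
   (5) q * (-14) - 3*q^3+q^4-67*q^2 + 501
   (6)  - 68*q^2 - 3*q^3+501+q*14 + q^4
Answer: 4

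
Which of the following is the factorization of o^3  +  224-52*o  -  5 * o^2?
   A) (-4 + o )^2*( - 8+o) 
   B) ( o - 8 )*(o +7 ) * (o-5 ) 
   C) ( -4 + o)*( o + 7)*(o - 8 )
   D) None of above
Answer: C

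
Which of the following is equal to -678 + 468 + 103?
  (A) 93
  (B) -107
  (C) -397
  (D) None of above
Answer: B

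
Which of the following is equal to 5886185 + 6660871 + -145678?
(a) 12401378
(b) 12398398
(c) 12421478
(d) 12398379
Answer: a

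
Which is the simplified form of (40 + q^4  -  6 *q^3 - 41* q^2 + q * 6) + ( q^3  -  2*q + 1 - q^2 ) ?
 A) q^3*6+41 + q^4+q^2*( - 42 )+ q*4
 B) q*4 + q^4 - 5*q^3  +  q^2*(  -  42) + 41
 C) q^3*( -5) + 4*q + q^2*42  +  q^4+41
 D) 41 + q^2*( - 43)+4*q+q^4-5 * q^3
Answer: B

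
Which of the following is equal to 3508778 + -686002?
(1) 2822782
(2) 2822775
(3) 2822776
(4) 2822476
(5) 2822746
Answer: 3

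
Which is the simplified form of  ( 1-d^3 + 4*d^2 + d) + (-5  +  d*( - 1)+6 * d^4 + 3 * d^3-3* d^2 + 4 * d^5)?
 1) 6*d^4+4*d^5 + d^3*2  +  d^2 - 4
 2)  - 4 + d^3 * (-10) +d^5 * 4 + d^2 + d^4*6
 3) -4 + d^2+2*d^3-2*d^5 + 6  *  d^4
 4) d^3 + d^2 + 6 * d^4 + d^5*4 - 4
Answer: 1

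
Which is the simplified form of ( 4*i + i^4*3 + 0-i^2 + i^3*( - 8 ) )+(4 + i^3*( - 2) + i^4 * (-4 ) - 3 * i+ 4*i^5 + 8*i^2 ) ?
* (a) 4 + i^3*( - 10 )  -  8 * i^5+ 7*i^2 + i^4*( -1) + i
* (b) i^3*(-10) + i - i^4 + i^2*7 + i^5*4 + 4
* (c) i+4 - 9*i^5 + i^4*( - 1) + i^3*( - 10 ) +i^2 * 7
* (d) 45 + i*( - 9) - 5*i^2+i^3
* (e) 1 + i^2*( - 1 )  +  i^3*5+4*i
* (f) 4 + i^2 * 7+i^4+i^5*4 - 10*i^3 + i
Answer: b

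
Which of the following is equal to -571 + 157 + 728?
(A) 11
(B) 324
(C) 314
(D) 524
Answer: C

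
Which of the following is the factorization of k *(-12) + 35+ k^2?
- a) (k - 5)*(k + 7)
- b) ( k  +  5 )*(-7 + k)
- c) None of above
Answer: c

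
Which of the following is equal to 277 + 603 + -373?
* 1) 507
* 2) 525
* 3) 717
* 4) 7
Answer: 1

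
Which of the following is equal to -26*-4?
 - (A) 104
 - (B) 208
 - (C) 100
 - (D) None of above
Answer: A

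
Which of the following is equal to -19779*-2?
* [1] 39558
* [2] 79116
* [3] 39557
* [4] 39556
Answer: 1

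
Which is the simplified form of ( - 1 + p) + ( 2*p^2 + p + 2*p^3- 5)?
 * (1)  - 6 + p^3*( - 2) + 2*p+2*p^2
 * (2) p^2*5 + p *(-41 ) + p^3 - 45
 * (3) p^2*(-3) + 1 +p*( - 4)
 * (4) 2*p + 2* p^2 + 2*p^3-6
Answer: 4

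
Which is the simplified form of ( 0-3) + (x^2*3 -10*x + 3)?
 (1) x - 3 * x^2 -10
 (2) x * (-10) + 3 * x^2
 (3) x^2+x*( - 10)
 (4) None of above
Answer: 2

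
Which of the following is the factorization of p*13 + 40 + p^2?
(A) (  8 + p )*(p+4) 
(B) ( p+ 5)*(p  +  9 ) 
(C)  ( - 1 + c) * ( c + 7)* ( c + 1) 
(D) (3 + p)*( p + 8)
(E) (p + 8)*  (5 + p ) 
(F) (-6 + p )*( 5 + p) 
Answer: E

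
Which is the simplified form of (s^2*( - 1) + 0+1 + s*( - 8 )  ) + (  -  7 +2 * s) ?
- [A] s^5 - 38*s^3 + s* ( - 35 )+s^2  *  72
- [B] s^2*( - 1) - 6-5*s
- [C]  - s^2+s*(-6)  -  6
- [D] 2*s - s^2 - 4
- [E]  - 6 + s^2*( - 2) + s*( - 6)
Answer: C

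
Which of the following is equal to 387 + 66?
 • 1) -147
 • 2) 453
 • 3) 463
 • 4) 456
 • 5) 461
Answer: 2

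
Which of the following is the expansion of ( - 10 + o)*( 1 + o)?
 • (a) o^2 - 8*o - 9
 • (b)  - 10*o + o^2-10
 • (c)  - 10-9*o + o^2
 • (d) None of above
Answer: c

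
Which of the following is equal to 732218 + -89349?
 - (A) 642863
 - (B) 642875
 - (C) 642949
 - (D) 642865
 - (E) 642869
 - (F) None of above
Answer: E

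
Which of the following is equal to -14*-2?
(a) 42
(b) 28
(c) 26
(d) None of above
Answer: b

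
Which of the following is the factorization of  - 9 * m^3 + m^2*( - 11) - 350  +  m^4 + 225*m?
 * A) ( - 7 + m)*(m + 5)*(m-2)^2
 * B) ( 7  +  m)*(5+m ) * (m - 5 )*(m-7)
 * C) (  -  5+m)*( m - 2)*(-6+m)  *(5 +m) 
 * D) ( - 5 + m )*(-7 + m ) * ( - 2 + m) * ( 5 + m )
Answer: D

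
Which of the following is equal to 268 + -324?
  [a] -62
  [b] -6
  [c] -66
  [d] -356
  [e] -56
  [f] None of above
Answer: e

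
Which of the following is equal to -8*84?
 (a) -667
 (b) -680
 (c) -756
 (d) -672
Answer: d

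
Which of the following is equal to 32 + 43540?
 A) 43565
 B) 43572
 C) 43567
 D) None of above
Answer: B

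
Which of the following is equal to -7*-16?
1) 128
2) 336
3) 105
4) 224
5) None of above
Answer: 5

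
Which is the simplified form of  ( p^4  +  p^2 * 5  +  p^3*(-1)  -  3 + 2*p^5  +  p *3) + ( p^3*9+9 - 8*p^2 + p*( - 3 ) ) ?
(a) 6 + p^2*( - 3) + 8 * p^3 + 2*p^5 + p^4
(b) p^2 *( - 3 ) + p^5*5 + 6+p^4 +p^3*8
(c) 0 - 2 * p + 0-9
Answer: a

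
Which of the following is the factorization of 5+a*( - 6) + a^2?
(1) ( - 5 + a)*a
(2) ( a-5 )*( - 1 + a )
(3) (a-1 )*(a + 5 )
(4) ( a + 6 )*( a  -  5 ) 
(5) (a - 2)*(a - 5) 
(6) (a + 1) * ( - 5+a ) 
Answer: 2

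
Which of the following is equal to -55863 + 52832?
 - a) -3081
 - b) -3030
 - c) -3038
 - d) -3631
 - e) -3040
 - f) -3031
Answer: f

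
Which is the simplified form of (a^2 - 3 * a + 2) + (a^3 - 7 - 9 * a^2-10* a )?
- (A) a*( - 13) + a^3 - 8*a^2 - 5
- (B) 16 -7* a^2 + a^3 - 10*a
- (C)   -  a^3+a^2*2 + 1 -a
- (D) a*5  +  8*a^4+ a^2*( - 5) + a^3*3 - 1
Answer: A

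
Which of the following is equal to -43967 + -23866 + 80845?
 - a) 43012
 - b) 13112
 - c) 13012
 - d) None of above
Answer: c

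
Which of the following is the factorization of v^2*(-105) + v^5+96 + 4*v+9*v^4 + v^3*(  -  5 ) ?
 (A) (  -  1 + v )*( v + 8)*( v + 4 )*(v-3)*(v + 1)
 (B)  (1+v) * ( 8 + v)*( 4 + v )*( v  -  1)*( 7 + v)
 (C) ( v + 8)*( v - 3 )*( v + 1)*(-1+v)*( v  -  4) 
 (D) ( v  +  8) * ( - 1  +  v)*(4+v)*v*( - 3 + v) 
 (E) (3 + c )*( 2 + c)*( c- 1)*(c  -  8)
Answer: A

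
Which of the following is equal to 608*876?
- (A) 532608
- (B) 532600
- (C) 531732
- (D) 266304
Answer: A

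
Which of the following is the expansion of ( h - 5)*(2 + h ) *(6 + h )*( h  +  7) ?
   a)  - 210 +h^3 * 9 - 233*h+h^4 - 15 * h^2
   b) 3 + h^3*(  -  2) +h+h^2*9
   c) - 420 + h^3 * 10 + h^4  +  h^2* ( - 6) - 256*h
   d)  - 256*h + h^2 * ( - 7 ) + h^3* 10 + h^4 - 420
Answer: d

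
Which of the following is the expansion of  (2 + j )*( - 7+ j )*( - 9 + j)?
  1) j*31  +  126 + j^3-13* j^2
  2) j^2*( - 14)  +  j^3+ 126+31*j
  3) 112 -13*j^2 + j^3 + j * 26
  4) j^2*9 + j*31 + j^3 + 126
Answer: 2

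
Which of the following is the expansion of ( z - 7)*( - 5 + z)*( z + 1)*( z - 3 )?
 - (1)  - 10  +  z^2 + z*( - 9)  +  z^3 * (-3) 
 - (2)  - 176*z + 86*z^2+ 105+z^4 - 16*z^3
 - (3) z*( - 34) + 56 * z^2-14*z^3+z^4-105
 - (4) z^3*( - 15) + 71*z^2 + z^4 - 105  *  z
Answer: 3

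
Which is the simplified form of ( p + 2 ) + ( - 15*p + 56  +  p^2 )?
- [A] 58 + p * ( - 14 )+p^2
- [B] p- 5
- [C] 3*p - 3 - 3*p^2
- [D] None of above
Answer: A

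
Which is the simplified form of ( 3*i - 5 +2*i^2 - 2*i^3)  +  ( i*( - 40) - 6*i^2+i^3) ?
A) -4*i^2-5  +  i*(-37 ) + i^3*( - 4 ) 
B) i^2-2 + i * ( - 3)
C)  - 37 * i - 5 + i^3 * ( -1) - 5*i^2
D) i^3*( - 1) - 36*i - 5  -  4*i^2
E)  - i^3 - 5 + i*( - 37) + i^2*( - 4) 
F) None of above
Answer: E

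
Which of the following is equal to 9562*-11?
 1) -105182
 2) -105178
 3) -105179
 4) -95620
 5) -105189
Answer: 1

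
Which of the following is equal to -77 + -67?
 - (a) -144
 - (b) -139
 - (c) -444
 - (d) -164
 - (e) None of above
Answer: a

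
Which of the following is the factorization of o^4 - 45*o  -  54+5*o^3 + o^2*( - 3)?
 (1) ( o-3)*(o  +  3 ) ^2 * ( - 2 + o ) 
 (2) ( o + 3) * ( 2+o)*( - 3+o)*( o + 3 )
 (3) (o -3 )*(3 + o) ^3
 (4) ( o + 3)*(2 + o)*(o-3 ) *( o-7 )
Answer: 2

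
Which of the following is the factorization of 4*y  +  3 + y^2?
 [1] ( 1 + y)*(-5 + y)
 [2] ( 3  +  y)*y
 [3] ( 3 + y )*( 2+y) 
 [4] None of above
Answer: 4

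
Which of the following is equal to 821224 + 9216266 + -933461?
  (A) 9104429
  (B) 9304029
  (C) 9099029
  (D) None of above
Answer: D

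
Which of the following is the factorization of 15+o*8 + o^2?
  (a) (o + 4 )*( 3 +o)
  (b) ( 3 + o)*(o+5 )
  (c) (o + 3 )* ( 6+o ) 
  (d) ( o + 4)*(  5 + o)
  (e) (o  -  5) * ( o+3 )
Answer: b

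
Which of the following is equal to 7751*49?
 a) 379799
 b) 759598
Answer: a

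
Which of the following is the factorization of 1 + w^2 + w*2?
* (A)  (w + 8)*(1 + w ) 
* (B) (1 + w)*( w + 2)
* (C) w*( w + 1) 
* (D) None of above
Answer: D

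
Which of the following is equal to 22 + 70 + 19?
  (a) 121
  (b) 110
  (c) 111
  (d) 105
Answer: c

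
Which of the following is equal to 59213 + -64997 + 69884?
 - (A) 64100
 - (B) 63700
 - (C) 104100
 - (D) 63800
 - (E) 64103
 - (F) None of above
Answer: A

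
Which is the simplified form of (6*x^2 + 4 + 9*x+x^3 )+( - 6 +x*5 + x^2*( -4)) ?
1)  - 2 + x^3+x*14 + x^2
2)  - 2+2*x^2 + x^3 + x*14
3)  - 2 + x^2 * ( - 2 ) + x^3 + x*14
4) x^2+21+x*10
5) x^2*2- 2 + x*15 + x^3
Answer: 2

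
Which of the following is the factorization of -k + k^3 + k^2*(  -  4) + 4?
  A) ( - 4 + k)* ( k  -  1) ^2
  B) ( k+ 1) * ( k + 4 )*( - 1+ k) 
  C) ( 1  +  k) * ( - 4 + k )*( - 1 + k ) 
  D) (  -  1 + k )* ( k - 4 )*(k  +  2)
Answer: C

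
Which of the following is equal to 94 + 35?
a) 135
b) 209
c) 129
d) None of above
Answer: c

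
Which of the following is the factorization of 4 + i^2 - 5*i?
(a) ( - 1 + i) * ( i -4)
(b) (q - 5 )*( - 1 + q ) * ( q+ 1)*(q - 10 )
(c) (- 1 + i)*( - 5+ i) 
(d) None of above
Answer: a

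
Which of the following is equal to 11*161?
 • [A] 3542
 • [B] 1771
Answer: B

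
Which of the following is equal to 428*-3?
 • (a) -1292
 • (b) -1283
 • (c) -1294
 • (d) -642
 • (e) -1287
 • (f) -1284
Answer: f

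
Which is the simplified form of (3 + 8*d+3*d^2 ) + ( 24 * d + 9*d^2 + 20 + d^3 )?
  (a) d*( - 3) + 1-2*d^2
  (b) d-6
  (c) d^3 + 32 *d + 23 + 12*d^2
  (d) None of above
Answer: c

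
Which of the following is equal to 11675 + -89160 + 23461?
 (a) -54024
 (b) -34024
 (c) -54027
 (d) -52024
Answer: a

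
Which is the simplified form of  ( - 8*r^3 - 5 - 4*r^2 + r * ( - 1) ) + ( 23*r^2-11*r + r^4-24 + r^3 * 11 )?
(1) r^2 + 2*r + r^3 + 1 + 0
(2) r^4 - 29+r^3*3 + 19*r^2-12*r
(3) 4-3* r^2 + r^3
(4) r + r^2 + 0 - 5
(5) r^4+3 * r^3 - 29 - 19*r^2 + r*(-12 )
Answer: 2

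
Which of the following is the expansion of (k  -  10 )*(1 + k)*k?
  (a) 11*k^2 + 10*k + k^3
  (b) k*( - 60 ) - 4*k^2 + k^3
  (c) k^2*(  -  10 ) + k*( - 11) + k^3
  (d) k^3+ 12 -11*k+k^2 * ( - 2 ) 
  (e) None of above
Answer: e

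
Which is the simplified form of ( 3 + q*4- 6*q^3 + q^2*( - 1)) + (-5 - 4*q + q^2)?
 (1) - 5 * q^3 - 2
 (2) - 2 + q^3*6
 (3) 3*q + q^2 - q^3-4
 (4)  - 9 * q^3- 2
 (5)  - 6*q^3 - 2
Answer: 5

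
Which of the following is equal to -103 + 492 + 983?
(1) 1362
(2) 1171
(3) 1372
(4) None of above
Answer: 3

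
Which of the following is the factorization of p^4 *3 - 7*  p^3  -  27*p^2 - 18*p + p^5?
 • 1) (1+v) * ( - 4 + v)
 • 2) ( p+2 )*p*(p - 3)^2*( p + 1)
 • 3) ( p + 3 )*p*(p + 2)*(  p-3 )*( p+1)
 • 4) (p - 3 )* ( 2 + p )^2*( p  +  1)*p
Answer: 3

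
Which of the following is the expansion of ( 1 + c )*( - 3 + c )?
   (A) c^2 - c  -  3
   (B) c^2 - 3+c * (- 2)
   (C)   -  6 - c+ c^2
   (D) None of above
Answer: B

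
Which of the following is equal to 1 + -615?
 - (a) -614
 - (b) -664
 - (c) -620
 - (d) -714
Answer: a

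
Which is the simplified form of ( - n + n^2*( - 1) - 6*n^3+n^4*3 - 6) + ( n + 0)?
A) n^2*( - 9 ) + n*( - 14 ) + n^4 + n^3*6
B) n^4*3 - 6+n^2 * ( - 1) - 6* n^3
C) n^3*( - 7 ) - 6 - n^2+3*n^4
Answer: B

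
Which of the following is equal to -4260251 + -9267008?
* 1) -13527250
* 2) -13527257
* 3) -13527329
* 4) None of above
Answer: 4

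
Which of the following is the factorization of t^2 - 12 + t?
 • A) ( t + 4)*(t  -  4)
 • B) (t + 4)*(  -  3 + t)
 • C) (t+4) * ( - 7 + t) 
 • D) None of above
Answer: B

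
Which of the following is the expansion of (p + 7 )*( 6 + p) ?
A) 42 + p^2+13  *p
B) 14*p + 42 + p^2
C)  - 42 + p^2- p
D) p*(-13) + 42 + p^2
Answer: A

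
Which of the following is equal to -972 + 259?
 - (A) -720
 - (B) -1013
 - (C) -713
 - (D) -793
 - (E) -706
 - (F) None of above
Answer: C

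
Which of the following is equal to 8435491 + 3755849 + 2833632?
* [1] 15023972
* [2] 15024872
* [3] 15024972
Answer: 3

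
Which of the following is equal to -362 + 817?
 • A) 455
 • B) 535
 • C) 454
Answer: A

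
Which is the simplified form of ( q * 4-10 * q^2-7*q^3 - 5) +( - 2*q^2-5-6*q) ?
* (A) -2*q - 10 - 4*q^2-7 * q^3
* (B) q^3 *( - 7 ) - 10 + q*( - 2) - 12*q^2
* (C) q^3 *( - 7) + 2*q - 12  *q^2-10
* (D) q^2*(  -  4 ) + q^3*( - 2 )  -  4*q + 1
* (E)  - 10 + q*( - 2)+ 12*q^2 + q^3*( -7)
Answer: B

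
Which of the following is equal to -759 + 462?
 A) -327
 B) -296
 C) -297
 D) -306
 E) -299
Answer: C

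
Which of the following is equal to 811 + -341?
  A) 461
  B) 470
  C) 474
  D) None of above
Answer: B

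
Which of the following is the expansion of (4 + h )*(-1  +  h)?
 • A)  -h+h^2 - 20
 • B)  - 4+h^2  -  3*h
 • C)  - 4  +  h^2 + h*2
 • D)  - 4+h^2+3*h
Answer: D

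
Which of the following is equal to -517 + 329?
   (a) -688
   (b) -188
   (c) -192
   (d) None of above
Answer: b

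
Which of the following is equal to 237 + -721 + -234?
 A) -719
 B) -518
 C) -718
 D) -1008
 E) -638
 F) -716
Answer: C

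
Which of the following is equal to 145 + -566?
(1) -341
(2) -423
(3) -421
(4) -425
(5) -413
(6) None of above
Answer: 3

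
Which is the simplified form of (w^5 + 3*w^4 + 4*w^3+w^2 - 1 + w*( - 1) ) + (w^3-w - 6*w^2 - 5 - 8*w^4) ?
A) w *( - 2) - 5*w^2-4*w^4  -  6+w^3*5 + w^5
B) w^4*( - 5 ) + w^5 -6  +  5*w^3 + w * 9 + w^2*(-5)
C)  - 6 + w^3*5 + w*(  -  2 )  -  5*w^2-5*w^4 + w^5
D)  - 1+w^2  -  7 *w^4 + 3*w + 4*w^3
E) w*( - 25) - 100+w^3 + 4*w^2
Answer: C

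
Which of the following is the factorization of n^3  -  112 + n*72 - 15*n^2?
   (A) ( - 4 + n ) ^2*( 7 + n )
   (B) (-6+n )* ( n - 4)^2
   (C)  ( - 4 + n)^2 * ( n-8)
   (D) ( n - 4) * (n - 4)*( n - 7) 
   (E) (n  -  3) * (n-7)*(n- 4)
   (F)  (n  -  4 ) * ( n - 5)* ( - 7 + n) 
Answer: D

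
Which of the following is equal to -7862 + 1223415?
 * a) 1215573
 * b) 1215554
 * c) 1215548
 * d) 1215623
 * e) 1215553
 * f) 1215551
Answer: e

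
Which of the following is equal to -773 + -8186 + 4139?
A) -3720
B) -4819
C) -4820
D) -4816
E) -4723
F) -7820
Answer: C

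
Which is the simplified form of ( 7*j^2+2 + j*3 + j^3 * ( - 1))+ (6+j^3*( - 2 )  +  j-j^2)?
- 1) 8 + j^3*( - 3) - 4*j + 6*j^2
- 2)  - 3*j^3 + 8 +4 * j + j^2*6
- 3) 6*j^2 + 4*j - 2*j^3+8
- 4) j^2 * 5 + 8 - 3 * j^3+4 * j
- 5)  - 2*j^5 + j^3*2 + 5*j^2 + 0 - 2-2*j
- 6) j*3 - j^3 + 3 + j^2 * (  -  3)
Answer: 2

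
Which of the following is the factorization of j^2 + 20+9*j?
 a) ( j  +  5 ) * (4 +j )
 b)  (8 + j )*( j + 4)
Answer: a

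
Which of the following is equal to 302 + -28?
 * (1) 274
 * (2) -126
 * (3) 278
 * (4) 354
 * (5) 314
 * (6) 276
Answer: 1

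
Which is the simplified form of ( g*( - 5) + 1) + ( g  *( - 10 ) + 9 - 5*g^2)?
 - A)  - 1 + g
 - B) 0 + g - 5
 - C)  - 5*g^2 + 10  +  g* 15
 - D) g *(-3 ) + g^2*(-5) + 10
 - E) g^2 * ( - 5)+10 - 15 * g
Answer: E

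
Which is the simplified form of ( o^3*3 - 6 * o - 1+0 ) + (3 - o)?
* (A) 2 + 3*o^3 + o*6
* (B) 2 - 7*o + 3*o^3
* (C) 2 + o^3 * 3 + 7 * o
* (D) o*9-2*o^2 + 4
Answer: B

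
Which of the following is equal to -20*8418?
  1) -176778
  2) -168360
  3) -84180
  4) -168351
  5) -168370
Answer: 2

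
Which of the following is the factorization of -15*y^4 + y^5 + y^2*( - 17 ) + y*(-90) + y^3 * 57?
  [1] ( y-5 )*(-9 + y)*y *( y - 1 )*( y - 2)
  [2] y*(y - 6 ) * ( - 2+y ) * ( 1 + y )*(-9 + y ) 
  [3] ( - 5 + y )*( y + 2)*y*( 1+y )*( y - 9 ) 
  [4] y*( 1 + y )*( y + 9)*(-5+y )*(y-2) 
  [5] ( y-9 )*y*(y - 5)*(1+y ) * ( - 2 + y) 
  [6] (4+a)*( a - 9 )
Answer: 5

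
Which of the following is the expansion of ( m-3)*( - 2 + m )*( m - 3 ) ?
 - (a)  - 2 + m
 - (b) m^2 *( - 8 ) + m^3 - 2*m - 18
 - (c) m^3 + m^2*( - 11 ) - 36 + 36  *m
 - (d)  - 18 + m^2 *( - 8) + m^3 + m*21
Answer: d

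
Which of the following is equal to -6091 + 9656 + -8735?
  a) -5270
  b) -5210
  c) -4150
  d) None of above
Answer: d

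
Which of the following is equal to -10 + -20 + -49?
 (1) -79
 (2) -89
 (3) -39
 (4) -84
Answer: 1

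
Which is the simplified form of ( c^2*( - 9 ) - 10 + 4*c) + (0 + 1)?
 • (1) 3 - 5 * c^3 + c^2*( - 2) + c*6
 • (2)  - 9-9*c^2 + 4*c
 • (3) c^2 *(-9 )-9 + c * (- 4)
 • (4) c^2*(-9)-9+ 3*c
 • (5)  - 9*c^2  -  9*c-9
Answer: 2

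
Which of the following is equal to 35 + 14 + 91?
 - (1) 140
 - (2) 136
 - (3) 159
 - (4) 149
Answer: 1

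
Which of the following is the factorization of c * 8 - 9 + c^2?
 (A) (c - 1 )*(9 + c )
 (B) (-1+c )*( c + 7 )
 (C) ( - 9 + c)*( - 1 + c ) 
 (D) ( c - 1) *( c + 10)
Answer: A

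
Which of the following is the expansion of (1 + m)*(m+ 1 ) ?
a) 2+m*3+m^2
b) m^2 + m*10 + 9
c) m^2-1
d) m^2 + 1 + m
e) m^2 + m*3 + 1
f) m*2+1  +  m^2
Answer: f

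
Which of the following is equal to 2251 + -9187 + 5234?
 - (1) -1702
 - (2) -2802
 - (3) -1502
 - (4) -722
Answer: 1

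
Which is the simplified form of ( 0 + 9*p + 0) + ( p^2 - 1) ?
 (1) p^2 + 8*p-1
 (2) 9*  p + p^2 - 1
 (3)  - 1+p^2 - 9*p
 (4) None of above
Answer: 2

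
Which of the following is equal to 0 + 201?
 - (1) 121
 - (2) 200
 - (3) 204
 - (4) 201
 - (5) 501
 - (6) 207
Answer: 4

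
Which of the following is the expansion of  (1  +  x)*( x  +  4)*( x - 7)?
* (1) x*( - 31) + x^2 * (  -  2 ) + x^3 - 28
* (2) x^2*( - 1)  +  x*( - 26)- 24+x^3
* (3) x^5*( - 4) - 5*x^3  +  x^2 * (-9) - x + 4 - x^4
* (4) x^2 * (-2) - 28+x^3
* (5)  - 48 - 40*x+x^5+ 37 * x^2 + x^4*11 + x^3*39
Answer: 1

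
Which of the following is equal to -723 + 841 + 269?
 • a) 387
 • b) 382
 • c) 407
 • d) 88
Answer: a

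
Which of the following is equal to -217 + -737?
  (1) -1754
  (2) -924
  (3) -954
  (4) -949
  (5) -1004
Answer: 3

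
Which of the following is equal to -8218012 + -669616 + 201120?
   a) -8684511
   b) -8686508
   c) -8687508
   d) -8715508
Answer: b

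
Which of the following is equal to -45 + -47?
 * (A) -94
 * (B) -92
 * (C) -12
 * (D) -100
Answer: B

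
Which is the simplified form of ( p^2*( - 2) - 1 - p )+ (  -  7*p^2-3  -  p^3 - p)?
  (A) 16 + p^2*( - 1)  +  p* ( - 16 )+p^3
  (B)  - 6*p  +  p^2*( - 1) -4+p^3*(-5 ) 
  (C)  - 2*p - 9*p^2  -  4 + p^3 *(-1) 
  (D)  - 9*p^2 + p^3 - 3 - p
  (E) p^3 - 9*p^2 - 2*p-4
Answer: C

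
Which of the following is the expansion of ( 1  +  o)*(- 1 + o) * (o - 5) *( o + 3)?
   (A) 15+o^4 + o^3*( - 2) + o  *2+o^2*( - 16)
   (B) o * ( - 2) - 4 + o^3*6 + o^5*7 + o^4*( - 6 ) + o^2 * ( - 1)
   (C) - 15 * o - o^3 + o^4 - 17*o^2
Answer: A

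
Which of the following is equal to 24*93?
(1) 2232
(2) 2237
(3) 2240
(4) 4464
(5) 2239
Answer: 1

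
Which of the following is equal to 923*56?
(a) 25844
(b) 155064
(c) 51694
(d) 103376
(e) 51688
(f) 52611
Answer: e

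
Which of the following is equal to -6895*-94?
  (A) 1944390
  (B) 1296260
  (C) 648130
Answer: C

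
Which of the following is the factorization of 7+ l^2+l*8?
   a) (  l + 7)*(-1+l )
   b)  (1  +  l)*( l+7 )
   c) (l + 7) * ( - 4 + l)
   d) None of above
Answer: b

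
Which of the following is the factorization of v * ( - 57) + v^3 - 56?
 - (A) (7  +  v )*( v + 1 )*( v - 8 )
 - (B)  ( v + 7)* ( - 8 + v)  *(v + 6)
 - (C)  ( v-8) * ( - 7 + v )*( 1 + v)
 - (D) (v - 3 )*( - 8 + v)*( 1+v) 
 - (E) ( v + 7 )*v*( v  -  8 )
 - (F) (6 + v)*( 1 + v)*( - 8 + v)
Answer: A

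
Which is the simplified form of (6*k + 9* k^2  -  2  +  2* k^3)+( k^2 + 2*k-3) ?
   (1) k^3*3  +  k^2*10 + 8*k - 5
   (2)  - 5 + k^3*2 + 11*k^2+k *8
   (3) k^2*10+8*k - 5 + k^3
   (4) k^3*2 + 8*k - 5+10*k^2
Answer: 4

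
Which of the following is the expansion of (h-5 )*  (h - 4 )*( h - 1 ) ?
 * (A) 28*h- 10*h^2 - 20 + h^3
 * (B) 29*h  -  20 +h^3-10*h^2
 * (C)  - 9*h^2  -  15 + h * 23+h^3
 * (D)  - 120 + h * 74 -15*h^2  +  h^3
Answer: B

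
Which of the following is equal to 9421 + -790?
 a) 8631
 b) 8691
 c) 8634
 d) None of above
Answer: a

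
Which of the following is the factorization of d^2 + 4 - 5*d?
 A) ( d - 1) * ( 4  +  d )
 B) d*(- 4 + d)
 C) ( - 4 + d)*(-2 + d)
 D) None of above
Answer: D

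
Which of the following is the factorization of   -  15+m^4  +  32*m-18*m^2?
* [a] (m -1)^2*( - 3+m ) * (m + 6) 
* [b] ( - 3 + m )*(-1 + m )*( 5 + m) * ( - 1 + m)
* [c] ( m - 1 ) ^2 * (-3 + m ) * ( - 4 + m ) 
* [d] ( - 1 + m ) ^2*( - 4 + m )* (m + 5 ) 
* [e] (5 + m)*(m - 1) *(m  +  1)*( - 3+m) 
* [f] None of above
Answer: b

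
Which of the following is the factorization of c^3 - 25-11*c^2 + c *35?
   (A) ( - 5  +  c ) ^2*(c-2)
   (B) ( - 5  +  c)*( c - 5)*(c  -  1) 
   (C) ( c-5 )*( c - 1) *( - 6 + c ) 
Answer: B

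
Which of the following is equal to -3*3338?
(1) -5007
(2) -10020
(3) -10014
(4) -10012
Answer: 3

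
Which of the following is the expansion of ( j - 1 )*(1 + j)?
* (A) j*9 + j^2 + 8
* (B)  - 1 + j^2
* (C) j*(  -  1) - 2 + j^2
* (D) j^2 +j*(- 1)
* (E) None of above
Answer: B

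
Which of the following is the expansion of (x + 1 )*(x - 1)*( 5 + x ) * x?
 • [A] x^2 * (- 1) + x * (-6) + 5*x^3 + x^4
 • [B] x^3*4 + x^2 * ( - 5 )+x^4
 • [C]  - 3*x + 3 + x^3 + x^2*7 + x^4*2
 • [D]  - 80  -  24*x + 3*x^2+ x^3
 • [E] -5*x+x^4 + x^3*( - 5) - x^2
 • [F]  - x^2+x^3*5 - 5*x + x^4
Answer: F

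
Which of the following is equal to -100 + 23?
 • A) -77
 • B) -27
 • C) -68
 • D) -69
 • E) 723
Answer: A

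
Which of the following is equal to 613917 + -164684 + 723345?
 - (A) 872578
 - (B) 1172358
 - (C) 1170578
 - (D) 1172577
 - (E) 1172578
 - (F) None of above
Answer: E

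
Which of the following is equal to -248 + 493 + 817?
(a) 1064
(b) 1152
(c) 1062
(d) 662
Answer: c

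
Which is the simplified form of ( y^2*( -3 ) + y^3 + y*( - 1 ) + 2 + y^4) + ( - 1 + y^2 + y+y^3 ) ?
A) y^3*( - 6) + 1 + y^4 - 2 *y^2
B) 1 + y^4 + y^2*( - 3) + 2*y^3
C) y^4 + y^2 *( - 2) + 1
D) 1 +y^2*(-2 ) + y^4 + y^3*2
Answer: D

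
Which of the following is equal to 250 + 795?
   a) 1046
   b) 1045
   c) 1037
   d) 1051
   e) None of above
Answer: b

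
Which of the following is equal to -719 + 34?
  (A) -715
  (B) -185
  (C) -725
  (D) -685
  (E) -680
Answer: D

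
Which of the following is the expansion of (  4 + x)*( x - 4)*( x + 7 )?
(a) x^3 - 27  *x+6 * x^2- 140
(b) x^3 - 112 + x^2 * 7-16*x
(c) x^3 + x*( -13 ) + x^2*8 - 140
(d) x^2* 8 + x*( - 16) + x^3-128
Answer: b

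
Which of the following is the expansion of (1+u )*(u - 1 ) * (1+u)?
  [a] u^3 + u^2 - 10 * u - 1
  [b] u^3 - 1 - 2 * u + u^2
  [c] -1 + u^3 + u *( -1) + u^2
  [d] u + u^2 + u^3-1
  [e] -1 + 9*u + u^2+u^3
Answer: c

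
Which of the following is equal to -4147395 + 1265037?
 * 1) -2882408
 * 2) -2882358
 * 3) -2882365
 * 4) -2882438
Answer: 2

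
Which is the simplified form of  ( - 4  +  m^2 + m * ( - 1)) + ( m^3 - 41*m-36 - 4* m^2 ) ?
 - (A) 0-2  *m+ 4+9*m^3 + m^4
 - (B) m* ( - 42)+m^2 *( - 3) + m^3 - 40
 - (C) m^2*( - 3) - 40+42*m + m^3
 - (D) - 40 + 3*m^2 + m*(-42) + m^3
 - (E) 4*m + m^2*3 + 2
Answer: B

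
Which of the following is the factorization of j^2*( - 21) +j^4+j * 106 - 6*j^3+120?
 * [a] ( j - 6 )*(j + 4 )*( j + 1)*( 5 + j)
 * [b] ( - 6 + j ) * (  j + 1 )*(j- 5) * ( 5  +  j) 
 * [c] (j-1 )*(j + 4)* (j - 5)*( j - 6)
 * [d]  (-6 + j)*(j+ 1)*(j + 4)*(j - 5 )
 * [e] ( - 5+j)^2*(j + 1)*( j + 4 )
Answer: d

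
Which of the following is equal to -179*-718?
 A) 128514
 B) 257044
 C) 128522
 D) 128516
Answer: C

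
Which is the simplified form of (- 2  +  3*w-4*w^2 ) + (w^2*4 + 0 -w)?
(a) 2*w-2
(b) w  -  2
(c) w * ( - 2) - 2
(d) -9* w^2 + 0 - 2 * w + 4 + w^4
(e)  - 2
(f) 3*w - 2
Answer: a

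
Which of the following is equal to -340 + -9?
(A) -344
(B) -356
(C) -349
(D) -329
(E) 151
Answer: C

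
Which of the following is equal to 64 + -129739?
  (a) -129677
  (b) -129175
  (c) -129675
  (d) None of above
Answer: c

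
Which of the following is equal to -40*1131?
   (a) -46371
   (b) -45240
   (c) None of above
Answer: b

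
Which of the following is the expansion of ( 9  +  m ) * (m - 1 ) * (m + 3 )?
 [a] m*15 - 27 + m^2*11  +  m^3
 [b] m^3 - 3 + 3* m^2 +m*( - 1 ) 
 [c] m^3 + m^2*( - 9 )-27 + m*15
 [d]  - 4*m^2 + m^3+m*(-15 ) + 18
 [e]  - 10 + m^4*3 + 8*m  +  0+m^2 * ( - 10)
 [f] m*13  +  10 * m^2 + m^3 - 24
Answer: a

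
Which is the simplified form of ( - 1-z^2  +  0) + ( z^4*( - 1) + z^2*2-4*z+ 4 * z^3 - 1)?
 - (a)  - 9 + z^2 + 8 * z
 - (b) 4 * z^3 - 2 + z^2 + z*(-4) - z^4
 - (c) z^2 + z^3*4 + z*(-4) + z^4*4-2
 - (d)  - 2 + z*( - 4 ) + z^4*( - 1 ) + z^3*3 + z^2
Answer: b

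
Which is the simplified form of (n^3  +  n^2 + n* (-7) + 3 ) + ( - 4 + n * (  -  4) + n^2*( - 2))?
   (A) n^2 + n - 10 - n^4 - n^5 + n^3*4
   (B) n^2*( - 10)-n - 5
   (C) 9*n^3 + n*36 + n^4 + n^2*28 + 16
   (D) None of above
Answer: D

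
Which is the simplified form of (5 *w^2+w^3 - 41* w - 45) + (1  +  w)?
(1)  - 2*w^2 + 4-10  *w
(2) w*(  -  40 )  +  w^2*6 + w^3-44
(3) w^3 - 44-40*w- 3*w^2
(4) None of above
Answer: 4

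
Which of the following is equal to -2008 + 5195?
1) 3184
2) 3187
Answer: 2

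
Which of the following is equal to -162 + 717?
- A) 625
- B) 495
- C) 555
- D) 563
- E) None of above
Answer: C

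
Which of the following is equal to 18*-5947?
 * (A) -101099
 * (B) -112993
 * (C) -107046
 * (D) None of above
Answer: C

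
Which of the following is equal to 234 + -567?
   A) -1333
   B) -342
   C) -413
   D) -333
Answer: D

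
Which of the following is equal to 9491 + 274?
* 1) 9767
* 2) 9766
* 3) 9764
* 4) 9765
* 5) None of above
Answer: 4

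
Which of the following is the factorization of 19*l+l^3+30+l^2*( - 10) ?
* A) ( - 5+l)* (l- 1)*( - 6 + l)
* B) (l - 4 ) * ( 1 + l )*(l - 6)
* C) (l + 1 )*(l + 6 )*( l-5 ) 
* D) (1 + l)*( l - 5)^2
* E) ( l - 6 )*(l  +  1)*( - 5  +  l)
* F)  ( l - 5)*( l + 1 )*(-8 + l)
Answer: E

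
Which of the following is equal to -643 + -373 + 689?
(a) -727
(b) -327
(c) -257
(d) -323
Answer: b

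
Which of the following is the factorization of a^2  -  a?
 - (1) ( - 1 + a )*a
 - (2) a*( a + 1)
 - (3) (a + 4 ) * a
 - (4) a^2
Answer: 1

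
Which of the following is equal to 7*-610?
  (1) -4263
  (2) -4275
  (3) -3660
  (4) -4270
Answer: 4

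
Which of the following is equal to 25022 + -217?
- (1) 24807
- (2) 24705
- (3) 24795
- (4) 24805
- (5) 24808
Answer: 4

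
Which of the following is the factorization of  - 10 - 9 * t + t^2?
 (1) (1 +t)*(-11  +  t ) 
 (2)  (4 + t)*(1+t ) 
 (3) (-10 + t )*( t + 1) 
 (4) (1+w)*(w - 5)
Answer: 3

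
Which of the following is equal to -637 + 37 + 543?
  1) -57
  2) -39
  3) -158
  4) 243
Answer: 1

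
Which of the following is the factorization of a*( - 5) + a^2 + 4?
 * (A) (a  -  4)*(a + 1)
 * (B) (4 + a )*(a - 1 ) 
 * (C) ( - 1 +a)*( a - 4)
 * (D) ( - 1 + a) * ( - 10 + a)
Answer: C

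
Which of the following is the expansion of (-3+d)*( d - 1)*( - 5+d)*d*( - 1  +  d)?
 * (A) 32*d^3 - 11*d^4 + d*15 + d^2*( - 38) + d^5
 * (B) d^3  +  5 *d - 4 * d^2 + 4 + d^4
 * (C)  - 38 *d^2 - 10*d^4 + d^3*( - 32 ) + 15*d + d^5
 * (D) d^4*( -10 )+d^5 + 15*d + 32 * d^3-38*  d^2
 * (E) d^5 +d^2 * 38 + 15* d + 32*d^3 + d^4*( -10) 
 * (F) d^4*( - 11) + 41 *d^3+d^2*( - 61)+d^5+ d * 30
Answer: D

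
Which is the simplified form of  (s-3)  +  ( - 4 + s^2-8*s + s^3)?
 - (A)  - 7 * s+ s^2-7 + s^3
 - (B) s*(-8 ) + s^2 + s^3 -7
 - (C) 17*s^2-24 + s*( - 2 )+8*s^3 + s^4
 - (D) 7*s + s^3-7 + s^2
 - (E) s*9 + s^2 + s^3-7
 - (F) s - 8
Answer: A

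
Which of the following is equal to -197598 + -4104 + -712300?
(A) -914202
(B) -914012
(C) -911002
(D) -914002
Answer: D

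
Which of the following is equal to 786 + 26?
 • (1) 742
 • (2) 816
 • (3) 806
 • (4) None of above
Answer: 4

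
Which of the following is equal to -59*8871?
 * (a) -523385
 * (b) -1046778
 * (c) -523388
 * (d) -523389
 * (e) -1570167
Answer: d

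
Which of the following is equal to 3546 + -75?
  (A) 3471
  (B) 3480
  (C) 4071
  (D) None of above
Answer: A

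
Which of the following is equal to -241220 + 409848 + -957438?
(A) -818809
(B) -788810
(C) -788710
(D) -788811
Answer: B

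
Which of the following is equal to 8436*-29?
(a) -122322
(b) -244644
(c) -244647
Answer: b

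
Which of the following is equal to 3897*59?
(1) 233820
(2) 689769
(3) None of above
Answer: 3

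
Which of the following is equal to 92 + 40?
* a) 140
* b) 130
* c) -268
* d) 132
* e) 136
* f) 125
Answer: d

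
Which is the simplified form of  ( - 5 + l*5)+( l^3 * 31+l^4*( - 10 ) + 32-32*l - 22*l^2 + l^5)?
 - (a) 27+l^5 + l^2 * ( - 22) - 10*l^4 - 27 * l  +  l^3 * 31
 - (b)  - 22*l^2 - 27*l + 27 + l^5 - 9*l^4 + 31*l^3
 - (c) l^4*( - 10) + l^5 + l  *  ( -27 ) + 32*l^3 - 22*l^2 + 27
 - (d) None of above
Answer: a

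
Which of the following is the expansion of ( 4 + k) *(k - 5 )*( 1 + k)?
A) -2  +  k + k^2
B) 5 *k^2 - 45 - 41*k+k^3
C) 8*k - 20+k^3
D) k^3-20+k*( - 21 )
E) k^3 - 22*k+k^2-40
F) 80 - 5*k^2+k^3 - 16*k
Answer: D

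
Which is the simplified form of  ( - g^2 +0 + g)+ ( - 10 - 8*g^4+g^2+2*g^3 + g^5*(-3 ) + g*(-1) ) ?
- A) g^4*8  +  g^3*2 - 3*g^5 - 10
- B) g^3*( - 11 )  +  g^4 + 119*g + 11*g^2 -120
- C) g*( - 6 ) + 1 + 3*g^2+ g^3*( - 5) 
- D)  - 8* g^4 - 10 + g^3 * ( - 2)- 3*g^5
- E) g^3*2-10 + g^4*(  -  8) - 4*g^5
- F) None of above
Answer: F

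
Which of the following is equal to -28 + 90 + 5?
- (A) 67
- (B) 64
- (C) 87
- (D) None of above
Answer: A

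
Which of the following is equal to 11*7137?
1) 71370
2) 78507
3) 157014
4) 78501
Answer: 2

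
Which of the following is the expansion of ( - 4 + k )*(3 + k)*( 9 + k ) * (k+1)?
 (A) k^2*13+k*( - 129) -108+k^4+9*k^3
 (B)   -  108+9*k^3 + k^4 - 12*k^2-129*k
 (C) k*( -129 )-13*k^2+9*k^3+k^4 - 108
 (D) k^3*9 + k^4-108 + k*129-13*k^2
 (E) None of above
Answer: C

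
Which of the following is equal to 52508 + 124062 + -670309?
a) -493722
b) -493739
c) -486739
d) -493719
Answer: b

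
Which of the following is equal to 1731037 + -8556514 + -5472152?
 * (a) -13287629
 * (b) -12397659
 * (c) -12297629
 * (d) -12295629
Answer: c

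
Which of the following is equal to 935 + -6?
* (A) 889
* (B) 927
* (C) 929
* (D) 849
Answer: C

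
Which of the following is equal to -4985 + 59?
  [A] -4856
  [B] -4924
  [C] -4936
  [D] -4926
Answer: D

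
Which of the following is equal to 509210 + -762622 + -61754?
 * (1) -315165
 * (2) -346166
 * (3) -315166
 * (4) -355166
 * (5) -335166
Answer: 3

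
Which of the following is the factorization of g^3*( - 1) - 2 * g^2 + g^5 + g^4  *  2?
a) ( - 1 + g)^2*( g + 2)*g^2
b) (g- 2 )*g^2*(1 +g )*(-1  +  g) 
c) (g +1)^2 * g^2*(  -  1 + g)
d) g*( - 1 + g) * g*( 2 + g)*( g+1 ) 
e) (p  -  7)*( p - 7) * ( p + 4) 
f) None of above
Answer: d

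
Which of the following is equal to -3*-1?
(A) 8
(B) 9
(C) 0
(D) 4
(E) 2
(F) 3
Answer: F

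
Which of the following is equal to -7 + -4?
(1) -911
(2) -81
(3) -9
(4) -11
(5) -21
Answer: 4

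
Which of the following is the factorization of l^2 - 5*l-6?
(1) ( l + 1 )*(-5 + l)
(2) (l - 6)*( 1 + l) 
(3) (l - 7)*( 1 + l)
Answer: 2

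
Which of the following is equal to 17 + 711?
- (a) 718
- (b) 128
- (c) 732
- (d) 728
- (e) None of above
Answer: d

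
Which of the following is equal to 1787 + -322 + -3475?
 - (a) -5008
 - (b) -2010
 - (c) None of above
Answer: b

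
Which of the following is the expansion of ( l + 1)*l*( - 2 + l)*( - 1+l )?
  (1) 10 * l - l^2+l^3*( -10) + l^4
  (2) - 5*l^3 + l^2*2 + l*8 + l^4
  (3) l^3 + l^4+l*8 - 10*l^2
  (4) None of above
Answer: 4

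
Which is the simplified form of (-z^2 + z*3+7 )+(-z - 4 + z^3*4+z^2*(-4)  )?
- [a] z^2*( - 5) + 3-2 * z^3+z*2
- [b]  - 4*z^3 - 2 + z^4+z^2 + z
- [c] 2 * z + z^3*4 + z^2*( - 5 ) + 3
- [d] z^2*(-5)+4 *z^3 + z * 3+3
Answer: c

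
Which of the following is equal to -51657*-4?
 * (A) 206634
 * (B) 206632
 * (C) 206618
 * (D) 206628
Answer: D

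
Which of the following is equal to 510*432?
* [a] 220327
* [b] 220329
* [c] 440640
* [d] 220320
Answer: d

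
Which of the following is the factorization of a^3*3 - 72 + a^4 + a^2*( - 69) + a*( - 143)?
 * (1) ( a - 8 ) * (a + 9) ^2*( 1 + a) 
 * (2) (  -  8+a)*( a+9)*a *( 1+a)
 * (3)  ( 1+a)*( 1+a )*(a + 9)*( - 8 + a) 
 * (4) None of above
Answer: 3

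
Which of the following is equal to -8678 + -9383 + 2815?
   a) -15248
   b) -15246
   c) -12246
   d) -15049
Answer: b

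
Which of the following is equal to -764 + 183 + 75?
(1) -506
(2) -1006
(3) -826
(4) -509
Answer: 1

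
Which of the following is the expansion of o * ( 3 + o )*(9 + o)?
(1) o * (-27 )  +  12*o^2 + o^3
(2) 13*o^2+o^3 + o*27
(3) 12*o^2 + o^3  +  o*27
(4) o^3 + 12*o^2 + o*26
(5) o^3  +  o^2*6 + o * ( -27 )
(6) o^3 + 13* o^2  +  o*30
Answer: 3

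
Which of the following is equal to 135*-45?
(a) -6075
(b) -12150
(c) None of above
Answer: a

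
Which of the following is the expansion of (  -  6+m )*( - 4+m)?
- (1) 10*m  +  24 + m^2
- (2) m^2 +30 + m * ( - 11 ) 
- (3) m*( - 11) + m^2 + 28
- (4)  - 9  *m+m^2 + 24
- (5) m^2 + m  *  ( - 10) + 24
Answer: 5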